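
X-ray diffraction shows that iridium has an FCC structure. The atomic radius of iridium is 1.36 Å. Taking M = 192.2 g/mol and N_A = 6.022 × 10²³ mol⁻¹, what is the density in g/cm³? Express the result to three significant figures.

In an FCC lattice, atoms touch along the face diagonal, so √2·a = 4r, giving a = 3.847 Å = 3.847 × 10^-8 cm.
With Z = 4, ρ = Z·M/(N_A·a³) = 4 × 192.2 / (6.022 × 10²³ × 5.692 × 10^-23) = 22.43 g/cm³.

22.4 g/cm³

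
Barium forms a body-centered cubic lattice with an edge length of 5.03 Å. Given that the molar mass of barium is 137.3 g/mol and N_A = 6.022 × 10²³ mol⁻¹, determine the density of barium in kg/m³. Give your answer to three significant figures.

3580 kg/m³

A BCC unit cell contains Z = 2 atoms.
Cell volume: a³ = (5.03 Å)³ = (5.030 × 10^-8 cm)³ = 1.273 × 10^-22 cm³.
ρ = Z·M/(N_A·a³) = 2 × 137.3 / (6.022 × 10²³ × 1.273 × 10^-22) = 3.583 g/cm³ = 3580 kg/m³.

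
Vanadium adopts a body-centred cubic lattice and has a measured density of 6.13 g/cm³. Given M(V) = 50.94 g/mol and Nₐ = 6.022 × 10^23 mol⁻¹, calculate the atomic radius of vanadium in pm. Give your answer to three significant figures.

For a BCC cell (Z = 2), a³ = Z·M/(N_A·ρ) = 2 × 50.94 / (6.022 × 10²³ × 6.130) = 2.760 × 10^-23 cm³, so a = 3.022 × 10^-8 cm = 302.2 pm.
Atoms touch along the body diagonal, so √3·a = 4r, so r = 0.4330 × a = 131 pm.

131 pm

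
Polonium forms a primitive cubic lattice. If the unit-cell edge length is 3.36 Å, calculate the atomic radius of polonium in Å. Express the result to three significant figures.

In a simple cubic lattice, atoms touch along the cell edge, so a = 2r.
r = a/2 = 3.36/2 = 1.68 Å.

1.68 Å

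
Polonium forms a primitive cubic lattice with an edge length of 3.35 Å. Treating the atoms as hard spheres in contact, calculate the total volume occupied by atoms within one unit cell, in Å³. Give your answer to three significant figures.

In a simple cubic lattice atoms touch along the cell edge, so a = 2r, so r = 0.5000a = 1.675 Å.
V_atoms = Z × (4/3)πr³ = 1 × (4/3)π × (1.675)³ = 19.7 Å³.

19.7 Å³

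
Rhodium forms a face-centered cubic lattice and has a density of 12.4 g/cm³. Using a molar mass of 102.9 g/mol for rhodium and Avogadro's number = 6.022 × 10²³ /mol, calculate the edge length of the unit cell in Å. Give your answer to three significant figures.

3.81 Å

With Z = 4 atoms per FCC cell, a³ = Z·M/(N_A·ρ) = 4 × 102.9 / (6.022 × 10²³ × 12.40 g/cm³) = 5.512 × 10^-23 cm³.
a = (5.512 × 10^-23)^(1/3) = 3.806 × 10^-8 cm = 3.81 Å.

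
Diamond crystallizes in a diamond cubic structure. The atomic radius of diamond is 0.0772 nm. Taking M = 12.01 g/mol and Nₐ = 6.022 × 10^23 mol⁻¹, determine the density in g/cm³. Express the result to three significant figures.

3.52 g/cm³

In a diamond cubic lattice, nearest neighbors lie along the body diagonal with √3·a = 8r, giving a = 0.3566 nm = 3.566 × 10^-8 cm.
With Z = 8, ρ = Z·M/(N_A·a³) = 8 × 12.01 / (6.022 × 10²³ × 4.534 × 10^-23) = 3.519 g/cm³.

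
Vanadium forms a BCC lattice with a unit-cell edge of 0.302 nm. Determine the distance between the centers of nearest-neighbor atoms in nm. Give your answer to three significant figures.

0.262 nm

In a BCC structure, atoms touch along the body diagonal, so √3·a = 4r; the nearest-neighbor distance equals 2r = 0.8660·a.
d = 0.8660 × 0.302 = 0.262 nm.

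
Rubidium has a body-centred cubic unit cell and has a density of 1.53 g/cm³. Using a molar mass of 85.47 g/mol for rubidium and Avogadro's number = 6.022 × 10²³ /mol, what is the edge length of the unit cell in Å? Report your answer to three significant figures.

With Z = 2 atoms per BCC cell, a³ = Z·M/(N_A·ρ) = 2 × 85.47 / (6.022 × 10²³ × 1.530 g/cm³) = 1.855 × 10^-22 cm³.
a = (1.855 × 10^-22)^(1/3) = 5.703 × 10^-8 cm = 5.70 Å.

5.70 Å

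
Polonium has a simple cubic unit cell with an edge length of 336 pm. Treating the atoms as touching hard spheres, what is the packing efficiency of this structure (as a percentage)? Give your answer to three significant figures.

In a simple cubic lattice atoms touch along the cell edge, so a = 2r, so r = 0.5000a = 168.0 pm.
Packing fraction = Z·(4/3)πr³ / a³ = 1 × (4/3)π × (168.0)³ / (336)³ = 0.5236 = 52.4%.

52.4%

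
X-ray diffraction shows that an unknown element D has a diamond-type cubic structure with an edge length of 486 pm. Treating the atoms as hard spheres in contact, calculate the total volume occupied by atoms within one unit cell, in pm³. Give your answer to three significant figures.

3.90 × 10^7 pm³

In a diamond cubic lattice nearest neighbors lie along the body diagonal with √3·a = 8r, so r = 0.2165a = 105.2 pm.
V_atoms = Z × (4/3)πr³ = 8 × (4/3)π × (105.2)³ = 3.90 × 10^7 pm³.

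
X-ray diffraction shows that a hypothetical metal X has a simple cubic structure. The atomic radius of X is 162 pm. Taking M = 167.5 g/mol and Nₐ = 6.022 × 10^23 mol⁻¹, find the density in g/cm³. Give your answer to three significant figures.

8.18 g/cm³

In a simple cubic lattice, atoms touch along the cell edge, so a = 2r, giving a = 324.0 pm = 3.240 × 10^-8 cm.
With Z = 1, ρ = Z·M/(N_A·a³) = 1 × 167.5 / (6.022 × 10²³ × 3.401 × 10^-23) = 8.178 g/cm³.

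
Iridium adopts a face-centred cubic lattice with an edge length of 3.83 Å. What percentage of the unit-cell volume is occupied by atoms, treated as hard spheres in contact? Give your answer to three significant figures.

74.0%

In an FCC lattice atoms touch along the face diagonal, so √2·a = 4r, so r = 0.3536a = 1.354 Å.
Packing fraction = Z·(4/3)πr³ / a³ = 4 × (4/3)π × (1.354)³ / (3.83)³ = 0.7405 = 74.0%.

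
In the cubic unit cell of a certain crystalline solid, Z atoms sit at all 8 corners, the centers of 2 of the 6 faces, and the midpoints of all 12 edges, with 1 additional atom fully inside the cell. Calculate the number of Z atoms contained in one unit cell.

6

Corner atoms are shared by 8 cells (1/8 each), face atoms by 2 (1/2 each), edge atoms by 4 (1/4 each), interior atoms are unshared.
Net atoms = 8 × 1/8 + 2 × 1/2 + 12 × 1/4 + 1 = 1 + 1 + 3 + 1 = 6.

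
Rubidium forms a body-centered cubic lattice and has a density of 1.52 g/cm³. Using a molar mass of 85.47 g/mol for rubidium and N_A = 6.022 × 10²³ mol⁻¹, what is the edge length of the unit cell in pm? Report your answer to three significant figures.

572 pm

With Z = 2 atoms per BCC cell, a³ = Z·M/(N_A·ρ) = 2 × 85.47 / (6.022 × 10²³ × 1.520 g/cm³) = 1.867 × 10^-22 cm³.
a = (1.867 × 10^-22)^(1/3) = 5.716 × 10^-8 cm = 572 pm.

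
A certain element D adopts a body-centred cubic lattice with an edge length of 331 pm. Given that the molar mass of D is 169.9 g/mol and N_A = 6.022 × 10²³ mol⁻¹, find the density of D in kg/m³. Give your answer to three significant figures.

15600 kg/m³

A BCC unit cell contains Z = 2 atoms.
Cell volume: a³ = (331 pm)³ = (3.310 × 10^-8 cm)³ = 3.626 × 10^-23 cm³.
ρ = Z·M/(N_A·a³) = 2 × 169.9 / (6.022 × 10²³ × 3.626 × 10^-23) = 15.56 g/cm³ = 15600 kg/m³.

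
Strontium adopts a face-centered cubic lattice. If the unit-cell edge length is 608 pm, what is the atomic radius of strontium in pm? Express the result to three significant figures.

In an FCC lattice, atoms touch along the face diagonal, so √2·a = 4r.
r = √2·a/4 = 1.4142 × 608 / 4 = 215 pm.

215 pm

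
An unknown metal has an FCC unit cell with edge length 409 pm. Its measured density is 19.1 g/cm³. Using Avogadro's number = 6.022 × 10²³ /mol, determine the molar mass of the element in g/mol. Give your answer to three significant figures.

197 g/mol

An FCC cell has Z = 4 atoms; a = 4.090 × 10^-8 cm.
M = ρ·N_A·a³/Z = 19.1 × 6.022 × 10²³ × 6.842 × 10^-23 / 4 = 197 g/mol.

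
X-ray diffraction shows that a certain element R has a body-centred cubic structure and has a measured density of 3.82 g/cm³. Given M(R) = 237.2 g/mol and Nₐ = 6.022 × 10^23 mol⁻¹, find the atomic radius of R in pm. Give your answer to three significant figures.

256 pm

For a BCC cell (Z = 2), a³ = Z·M/(N_A·ρ) = 2 × 237.2 / (6.022 × 10²³ × 3.820) = 2.062 × 10^-22 cm³, so a = 5.908 × 10^-8 cm = 590.8 pm.
Atoms touch along the body diagonal, so √3·a = 4r, so r = 0.4330 × a = 256 pm.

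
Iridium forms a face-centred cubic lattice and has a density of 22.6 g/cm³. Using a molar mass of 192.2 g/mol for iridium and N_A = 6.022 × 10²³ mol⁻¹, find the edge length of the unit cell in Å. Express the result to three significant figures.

With Z = 4 atoms per FCC cell, a³ = Z·M/(N_A·ρ) = 4 × 192.2 / (6.022 × 10²³ × 22.60 g/cm³) = 5.649 × 10^-23 cm³.
a = (5.649 × 10^-23)^(1/3) = 3.837 × 10^-8 cm = 3.84 Å.

3.84 Å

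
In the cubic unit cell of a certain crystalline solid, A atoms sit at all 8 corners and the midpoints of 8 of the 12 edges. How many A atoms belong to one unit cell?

Corner atoms are shared by 8 cells (1/8 each), edge atoms by 4 (1/4 each).
Net atoms = 8 × 1/8 + 8 × 1/4 = 1 + 2 = 3.

3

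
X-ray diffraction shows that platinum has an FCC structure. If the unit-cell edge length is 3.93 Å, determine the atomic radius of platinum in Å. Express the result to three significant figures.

1.39 Å

In an FCC lattice, atoms touch along the face diagonal, so √2·a = 4r.
r = √2·a/4 = 1.4142 × 3.93 / 4 = 1.39 Å.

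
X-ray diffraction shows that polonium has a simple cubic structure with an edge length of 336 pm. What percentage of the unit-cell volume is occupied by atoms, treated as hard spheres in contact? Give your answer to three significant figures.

In a simple cubic lattice atoms touch along the cell edge, so a = 2r, so r = 0.5000a = 168.0 pm.
Packing fraction = Z·(4/3)πr³ / a³ = 1 × (4/3)π × (168.0)³ / (336)³ = 0.5236 = 52.4%.

52.4%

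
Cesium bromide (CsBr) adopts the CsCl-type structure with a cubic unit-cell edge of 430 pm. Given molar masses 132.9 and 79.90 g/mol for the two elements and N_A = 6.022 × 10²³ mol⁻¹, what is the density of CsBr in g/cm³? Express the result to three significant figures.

4.44 g/cm³

The CsCl-type structure contains Z = 1 formula unit per cell; M(CsBr) = 132.9 + 79.90 = 212.8 g/mol.
a³ = (4.300 × 10^-8 cm)³ = 7.951 × 10^-23 cm³.
ρ = 1 × 212.8 / (6.022 × 10²³ × 7.951 × 10^-23) = 4.445 g/cm³.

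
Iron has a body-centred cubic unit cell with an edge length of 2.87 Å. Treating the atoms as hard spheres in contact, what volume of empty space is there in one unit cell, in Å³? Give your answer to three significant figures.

In a BCC lattice atoms touch along the body diagonal, so √3·a = 4r, so r = 0.4330a = 1.243 Å.
V_cell = a³ = 23.64 Å³; V_atoms = 2 × (4/3)πr³ = 16.08 Å³.
Empty space = 23.64 − 16.08 = 7.56 Å³.

7.56 Å³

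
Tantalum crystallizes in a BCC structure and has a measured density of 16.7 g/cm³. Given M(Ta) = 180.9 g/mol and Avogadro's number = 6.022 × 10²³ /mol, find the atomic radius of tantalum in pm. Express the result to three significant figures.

For a BCC cell (Z = 2), a³ = Z·M/(N_A·ρ) = 2 × 180.9 / (6.022 × 10²³ × 16.70) = 3.598 × 10^-23 cm³, so a = 3.301 × 10^-8 cm = 330.1 pm.
Atoms touch along the body diagonal, so √3·a = 4r, so r = 0.4330 × a = 143 pm.

143 pm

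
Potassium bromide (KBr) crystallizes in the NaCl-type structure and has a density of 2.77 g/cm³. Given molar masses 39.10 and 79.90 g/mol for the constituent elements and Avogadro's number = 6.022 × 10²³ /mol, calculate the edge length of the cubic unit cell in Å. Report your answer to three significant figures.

M(KBr) = 119.0 g/mol; Z = 4 formula units per cell.
a³ = Z·M/(N_A·ρ) = 4 × 119.0 / (6.022 × 10²³ × 2.77) = 2.854 × 10^-22 cm³, so a = 6.584 × 10^-8 cm = 6.58 Å.

6.58 Å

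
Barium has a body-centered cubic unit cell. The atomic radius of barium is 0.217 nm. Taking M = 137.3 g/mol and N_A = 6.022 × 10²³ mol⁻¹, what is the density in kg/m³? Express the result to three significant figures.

In a BCC lattice, atoms touch along the body diagonal, so √3·a = 4r, giving a = 0.5011 nm = 5.011 × 10^-8 cm.
With Z = 2, ρ = Z·M/(N_A·a³) = 2 × 137.3 / (6.022 × 10²³ × 1.259 × 10^-22) = 3.623 g/cm³ = 3620 kg/m³.

3620 kg/m³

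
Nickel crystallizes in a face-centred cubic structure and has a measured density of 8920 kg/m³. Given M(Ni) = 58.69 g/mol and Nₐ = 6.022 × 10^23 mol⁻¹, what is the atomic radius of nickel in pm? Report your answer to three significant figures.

For an FCC cell (Z = 4), a³ = Z·M/(N_A·ρ) = 4 × 58.69 / (6.022 × 10²³ × 8.920) = 4.370 × 10^-23 cm³, so a = 3.522 × 10^-8 cm = 352.2 pm.
Atoms touch along the face diagonal, so √2·a = 4r, so r = 0.3536 × a = 125 pm.

125 pm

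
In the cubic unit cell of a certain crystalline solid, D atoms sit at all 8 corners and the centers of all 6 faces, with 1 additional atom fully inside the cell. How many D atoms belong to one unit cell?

Corner atoms are shared by 8 cells (1/8 each), face atoms by 2 (1/2 each), interior atoms are unshared.
Net atoms = 8 × 1/8 + 6 × 1/2 + 1 = 1 + 3 + 1 = 5.

5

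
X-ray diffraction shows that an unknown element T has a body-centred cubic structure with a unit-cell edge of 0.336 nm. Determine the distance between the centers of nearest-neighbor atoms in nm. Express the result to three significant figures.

In a BCC structure, atoms touch along the body diagonal, so √3·a = 4r; the nearest-neighbor distance equals 2r = 0.8660·a.
d = 0.8660 × 0.336 = 0.291 nm.

0.291 nm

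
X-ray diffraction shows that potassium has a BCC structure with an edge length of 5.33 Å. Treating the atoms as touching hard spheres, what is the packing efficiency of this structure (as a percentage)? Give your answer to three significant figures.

In a BCC lattice atoms touch along the body diagonal, so √3·a = 4r, so r = 0.4330a = 2.308 Å.
Packing fraction = Z·(4/3)πr³ / a³ = 2 × (4/3)π × (2.308)³ / (5.33)³ = 0.6802 = 68.0%.

68.0%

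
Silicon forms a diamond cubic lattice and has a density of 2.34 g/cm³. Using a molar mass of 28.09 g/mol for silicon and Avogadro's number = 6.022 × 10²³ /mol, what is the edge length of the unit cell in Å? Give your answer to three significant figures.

With Z = 8 atoms per diamond cubic cell, a³ = Z·M/(N_A·ρ) = 8 × 28.09 / (6.022 × 10²³ × 2.340 g/cm³) = 1.595 × 10^-22 cm³.
a = (1.595 × 10^-22)^(1/3) = 5.423 × 10^-8 cm = 5.42 Å.

5.42 Å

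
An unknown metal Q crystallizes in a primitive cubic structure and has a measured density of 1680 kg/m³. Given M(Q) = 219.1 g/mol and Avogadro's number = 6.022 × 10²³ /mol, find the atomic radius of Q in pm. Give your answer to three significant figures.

For a simple cubic cell (Z = 1), a³ = Z·M/(N_A·ρ) = 1 × 219.1 / (6.022 × 10²³ × 1.680) = 2.166 × 10^-22 cm³, so a = 6.005 × 10^-8 cm = 600.5 pm.
Atoms touch along the cell edge, so a = 2r, so r = 0.5000 × a = 300 pm.

300 pm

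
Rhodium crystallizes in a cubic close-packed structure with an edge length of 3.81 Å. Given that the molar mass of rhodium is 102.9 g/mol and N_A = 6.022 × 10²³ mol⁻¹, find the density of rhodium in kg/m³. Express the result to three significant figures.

An FCC unit cell contains Z = 4 atoms.
Cell volume: a³ = (3.81 Å)³ = (3.810 × 10^-8 cm)³ = 5.531 × 10^-23 cm³.
ρ = Z·M/(N_A·a³) = 4 × 102.9 / (6.022 × 10²³ × 5.531 × 10^-23) = 12.36 g/cm³ = 12400 kg/m³.

12400 kg/m³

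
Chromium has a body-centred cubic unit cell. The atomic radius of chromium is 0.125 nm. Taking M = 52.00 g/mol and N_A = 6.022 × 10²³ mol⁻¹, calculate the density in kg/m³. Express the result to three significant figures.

In a BCC lattice, atoms touch along the body diagonal, so √3·a = 4r, giving a = 0.2887 nm = 2.887 × 10^-8 cm.
With Z = 2, ρ = Z·M/(N_A·a³) = 2 × 52.00 / (6.022 × 10²³ × 2.406 × 10^-23) = 7.179 g/cm³ = 7180 kg/m³.

7180 kg/m³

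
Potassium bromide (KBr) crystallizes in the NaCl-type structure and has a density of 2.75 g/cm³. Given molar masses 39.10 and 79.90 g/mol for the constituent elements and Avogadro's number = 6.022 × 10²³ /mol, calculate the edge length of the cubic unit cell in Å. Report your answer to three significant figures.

6.60 Å

M(KBr) = 119.0 g/mol; Z = 4 formula units per cell.
a³ = Z·M/(N_A·ρ) = 4 × 119.0 / (6.022 × 10²³ × 2.75) = 2.874 × 10^-22 cm³, so a = 6.600 × 10^-8 cm = 6.60 Å.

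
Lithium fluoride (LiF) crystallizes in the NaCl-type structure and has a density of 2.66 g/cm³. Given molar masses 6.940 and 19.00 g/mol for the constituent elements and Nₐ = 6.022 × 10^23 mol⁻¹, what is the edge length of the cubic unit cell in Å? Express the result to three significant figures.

4.02 Å

M(LiF) = 25.94 g/mol; Z = 4 formula units per cell.
a³ = Z·M/(N_A·ρ) = 4 × 25.94 / (6.022 × 10²³ × 2.66) = 6.478 × 10^-23 cm³, so a = 4.016 × 10^-8 cm = 4.02 Å.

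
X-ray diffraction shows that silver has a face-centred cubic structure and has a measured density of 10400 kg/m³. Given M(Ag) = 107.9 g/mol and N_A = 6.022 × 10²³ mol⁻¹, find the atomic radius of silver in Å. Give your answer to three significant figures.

For an FCC cell (Z = 4), a³ = Z·M/(N_A·ρ) = 4 × 107.9 / (6.022 × 10²³ × 10.40) = 6.891 × 10^-23 cm³, so a = 4.100 × 10^-8 cm = 4.100 Å.
Atoms touch along the face diagonal, so √2·a = 4r, so r = 0.3536 × a = 1.45 Å.

1.45 Å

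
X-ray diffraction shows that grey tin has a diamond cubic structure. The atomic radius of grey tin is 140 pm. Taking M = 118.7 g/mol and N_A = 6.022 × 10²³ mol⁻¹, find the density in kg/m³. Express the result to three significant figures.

In a diamond cubic lattice, nearest neighbors lie along the body diagonal with √3·a = 8r, giving a = 646.6 pm = 6.466 × 10^-8 cm.
With Z = 8, ρ = Z·M/(N_A·a³) = 8 × 118.7 / (6.022 × 10²³ × 2.704 × 10^-22) = 5.832 g/cm³ = 5830 kg/m³.

5830 kg/m³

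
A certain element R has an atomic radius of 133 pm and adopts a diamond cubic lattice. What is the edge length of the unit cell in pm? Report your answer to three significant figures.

614 pm

In a diamond cubic lattice, nearest neighbors lie along the body diagonal with √3·a = 8r.
a = 8r/√3 = 8 × 133 / 1.7321 = 614 pm.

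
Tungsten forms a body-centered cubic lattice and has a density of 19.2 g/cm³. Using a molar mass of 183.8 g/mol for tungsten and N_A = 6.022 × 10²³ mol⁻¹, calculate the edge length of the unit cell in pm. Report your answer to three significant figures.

317 pm

With Z = 2 atoms per BCC cell, a³ = Z·M/(N_A·ρ) = 2 × 183.8 / (6.022 × 10²³ × 19.20 g/cm³) = 3.179 × 10^-23 cm³.
a = (3.179 × 10^-23)^(1/3) = 3.168 × 10^-8 cm = 317 pm.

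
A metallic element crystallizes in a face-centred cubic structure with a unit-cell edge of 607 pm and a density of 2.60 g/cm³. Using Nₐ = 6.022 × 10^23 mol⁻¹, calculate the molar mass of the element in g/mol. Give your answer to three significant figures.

87.5 g/mol

An FCC cell has Z = 4 atoms; a = 6.070 × 10^-8 cm.
M = ρ·N_A·a³/Z = 2.60 × 6.022 × 10²³ × 2.236 × 10^-22 / 4 = 87.5 g/mol.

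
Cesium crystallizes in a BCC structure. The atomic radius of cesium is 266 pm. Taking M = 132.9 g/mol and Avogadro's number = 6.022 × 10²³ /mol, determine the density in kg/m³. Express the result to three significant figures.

1900 kg/m³

In a BCC lattice, atoms touch along the body diagonal, so √3·a = 4r, giving a = 614.3 pm = 6.143 × 10^-8 cm.
With Z = 2, ρ = Z·M/(N_A·a³) = 2 × 132.9 / (6.022 × 10²³ × 2.318 × 10^-22) = 1.904 g/cm³ = 1900 kg/m³.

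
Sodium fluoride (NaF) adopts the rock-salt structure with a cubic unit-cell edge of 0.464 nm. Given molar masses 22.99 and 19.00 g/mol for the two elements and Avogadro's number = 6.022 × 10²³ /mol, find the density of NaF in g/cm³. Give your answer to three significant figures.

The rock-salt structure contains Z = 4 formula units per cell; M(NaF) = 22.99 + 19.00 = 41.99 g/mol.
a³ = (4.640 × 10^-8 cm)³ = 9.990 × 10^-23 cm³.
ρ = 4 × 41.99 / (6.022 × 10²³ × 9.990 × 10^-23) = 2.792 g/cm³.

2.79 g/cm³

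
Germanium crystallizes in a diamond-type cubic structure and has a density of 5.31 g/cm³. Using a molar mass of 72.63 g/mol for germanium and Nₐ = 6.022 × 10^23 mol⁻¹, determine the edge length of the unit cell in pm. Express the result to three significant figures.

566 pm

With Z = 8 atoms per diamond cubic cell, a³ = Z·M/(N_A·ρ) = 8 × 72.63 / (6.022 × 10²³ × 5.310 g/cm³) = 1.817 × 10^-22 cm³.
a = (1.817 × 10^-22)^(1/3) = 5.664 × 10^-8 cm = 566 pm.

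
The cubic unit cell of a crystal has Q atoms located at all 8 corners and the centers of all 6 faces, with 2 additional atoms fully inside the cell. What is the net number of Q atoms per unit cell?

Corner atoms are shared by 8 cells (1/8 each), face atoms by 2 (1/2 each), interior atoms are unshared.
Net atoms = 8 × 1/8 + 6 × 1/2 + 2 = 1 + 3 + 2 = 6.

6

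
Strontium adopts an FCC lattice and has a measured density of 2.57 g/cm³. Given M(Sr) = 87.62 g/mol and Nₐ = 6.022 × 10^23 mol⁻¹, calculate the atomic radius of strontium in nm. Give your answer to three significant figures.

0.216 nm

For an FCC cell (Z = 4), a³ = Z·M/(N_A·ρ) = 4 × 87.62 / (6.022 × 10²³ × 2.570) = 2.265 × 10^-22 cm³, so a = 6.095 × 10^-8 cm = 0.6095 nm.
Atoms touch along the face diagonal, so √2·a = 4r, so r = 0.3536 × a = 0.216 nm.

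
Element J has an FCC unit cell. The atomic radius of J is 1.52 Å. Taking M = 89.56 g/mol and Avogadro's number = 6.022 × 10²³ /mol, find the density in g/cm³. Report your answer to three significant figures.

7.49 g/cm³

In an FCC lattice, atoms touch along the face diagonal, so √2·a = 4r, giving a = 4.299 Å = 4.299 × 10^-8 cm.
With Z = 4, ρ = Z·M/(N_A·a³) = 4 × 89.56 / (6.022 × 10²³ × 7.946 × 10^-23) = 7.486 g/cm³.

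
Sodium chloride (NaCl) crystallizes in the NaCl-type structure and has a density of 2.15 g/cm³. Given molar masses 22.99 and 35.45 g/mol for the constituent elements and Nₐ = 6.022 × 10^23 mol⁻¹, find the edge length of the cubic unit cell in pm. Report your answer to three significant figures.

M(NaCl) = 58.44 g/mol; Z = 4 formula units per cell.
a³ = Z·M/(N_A·ρ) = 4 × 58.44 / (6.022 × 10²³ × 2.15) = 1.805 × 10^-22 cm³, so a = 5.652 × 10^-8 cm = 565 pm.

565 pm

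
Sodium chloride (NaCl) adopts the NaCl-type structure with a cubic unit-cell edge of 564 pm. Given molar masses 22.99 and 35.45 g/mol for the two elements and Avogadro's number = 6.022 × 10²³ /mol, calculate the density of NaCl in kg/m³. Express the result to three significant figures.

2160 kg/m³

The NaCl-type structure contains Z = 4 formula units per cell; M(NaCl) = 22.99 + 35.45 = 58.44 g/mol.
a³ = (5.640 × 10^-8 cm)³ = 1.794 × 10^-22 cm³.
ρ = 4 × 58.44 / (6.022 × 10²³ × 1.794 × 10^-22) = 2.164 g/cm³ = 2160 kg/m³.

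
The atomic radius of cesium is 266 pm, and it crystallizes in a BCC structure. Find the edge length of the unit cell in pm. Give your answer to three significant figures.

In a BCC lattice, atoms touch along the body diagonal, so √3·a = 4r.
a = 4r/√3 = 4 × 266 / 1.7321 = 614 pm.

614 pm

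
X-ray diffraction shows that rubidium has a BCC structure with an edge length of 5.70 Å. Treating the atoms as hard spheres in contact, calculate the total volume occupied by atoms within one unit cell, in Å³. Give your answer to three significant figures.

126 Å³

In a BCC lattice atoms touch along the body diagonal, so √3·a = 4r, so r = 0.4330a = 2.468 Å.
V_atoms = Z × (4/3)πr³ = 2 × (4/3)π × (2.468)³ = 126 Å³.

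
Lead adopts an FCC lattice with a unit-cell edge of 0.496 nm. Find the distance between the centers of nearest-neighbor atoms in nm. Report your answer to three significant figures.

0.351 nm

In an FCC structure, atoms touch along the face diagonal, so √2·a = 4r; the nearest-neighbor distance equals 2r = 0.7071·a.
d = 0.7071 × 0.496 = 0.351 nm.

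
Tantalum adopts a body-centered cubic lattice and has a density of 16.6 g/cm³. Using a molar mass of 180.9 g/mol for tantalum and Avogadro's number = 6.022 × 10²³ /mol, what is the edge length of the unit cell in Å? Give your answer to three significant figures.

3.31 Å

With Z = 2 atoms per BCC cell, a³ = Z·M/(N_A·ρ) = 2 × 180.9 / (6.022 × 10²³ × 16.60 g/cm³) = 3.619 × 10^-23 cm³.
a = (3.619 × 10^-23)^(1/3) = 3.308 × 10^-8 cm = 3.31 Å.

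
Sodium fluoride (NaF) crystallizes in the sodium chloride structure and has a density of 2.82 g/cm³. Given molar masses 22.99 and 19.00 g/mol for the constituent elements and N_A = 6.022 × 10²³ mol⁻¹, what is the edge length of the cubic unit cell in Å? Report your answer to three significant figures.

M(NaF) = 41.99 g/mol; Z = 4 formula units per cell.
a³ = Z·M/(N_A·ρ) = 4 × 41.99 / (6.022 × 10²³ × 2.82) = 9.890 × 10^-23 cm³, so a = 4.625 × 10^-8 cm = 4.62 Å.

4.62 Å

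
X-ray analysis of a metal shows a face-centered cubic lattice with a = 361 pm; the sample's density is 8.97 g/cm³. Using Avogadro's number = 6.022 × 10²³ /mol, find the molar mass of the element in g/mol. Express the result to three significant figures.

An FCC cell has Z = 4 atoms; a = 3.610 × 10^-8 cm.
M = ρ·N_A·a³/Z = 8.97 × 6.022 × 10²³ × 4.705 × 10^-23 / 4 = 63.5 g/mol.

63.5 g/mol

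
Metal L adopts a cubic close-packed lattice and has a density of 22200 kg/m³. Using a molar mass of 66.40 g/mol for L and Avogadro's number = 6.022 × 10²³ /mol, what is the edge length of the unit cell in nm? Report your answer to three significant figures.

0.271 nm

With Z = 4 atoms per FCC cell, a³ = Z·M/(N_A·ρ) = 4 × 66.40 / (6.022 × 10²³ × 22.20 g/cm³) = 1.987 × 10^-23 cm³.
a = (1.987 × 10^-23)^(1/3) = 2.708 × 10^-8 cm = 0.271 nm.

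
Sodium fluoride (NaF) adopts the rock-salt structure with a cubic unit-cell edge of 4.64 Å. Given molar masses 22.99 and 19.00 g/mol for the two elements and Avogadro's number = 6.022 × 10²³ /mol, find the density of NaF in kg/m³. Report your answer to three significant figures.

2790 kg/m³

The rock-salt structure contains Z = 4 formula units per cell; M(NaF) = 22.99 + 19.00 = 41.99 g/mol.
a³ = (4.640 × 10^-8 cm)³ = 9.990 × 10^-23 cm³.
ρ = 4 × 41.99 / (6.022 × 10²³ × 9.990 × 10^-23) = 2.792 g/cm³ = 2790 kg/m³.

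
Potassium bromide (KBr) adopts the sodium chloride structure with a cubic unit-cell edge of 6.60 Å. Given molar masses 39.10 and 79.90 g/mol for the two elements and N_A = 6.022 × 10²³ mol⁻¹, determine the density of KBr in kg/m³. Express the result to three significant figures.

The sodium chloride structure contains Z = 4 formula units per cell; M(KBr) = 39.10 + 79.90 = 119.0 g/mol.
a³ = (6.600 × 10^-8 cm)³ = 2.875 × 10^-22 cm³.
ρ = 4 × 119.0 / (6.022 × 10²³ × 2.875 × 10^-22) = 2.749 g/cm³ = 2750 kg/m³.

2750 kg/m³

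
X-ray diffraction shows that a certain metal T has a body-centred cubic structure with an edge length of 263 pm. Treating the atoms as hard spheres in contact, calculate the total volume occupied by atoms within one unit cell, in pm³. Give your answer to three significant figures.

1.24 × 10^7 pm³

In a BCC lattice atoms touch along the body diagonal, so √3·a = 4r, so r = 0.4330a = 113.9 pm.
V_atoms = Z × (4/3)πr³ = 2 × (4/3)π × (113.9)³ = 1.24 × 10^7 pm³.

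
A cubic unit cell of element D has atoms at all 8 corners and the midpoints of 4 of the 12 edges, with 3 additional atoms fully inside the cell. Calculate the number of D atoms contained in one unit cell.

Corner atoms are shared by 8 cells (1/8 each), edge atoms by 4 (1/4 each), interior atoms are unshared.
Net atoms = 8 × 1/8 + 4 × 1/4 + 3 = 1 + 1 + 3 = 5.

5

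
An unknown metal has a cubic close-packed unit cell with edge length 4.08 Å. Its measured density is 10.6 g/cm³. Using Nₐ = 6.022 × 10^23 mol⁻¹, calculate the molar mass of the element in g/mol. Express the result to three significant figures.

108 g/mol

An FCC cell has Z = 4 atoms; a = 4.080 × 10^-8 cm.
M = ρ·N_A·a³/Z = 10.6 × 6.022 × 10²³ × 6.792 × 10^-23 / 4 = 108 g/mol.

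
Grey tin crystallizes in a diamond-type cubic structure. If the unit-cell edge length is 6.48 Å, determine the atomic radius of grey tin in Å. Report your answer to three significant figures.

1.40 Å

In a diamond cubic lattice, nearest neighbors lie along the body diagonal with √3·a = 8r.
r = √3·a/8 = 1.7321 × 6.48 / 8 = 1.40 Å.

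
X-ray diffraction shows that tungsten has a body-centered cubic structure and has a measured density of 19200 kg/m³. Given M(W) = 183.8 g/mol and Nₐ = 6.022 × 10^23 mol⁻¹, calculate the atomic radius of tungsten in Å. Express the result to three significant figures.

1.37 Å

For a BCC cell (Z = 2), a³ = Z·M/(N_A·ρ) = 2 × 183.8 / (6.022 × 10²³ × 19.20) = 3.179 × 10^-23 cm³, so a = 3.168 × 10^-8 cm = 3.168 Å.
Atoms touch along the body diagonal, so √3·a = 4r, so r = 0.4330 × a = 1.37 Å.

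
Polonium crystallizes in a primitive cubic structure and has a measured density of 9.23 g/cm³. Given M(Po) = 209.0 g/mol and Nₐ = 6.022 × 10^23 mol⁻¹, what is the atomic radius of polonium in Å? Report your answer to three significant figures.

For a simple cubic cell (Z = 1), a³ = Z·M/(N_A·ρ) = 1 × 209.0 / (6.022 × 10²³ × 9.230) = 3.760 × 10^-23 cm³, so a = 3.350 × 10^-8 cm = 3.350 Å.
Atoms touch along the cell edge, so a = 2r, so r = 0.5000 × a = 1.68 Å.

1.68 Å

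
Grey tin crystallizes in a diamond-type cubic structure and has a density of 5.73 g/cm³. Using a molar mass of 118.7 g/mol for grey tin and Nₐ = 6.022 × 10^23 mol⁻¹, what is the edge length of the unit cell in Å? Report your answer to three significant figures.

6.50 Å

With Z = 8 atoms per diamond cubic cell, a³ = Z·M/(N_A·ρ) = 8 × 118.7 / (6.022 × 10²³ × 5.730 g/cm³) = 2.752 × 10^-22 cm³.
a = (2.752 × 10^-22)^(1/3) = 6.505 × 10^-8 cm = 6.50 Å.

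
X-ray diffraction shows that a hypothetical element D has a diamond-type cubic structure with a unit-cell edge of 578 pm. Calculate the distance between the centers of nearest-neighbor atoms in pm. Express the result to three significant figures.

In a diamond cubic structure, nearest neighbors lie along the body diagonal with √3·a = 8r; the nearest-neighbor distance equals 2r = 0.4330·a.
d = 0.4330 × 578 = 250 pm.

250 pm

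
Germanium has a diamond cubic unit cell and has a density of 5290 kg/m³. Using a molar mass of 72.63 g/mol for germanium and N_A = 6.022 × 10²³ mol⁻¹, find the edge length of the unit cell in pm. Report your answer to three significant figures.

567 pm

With Z = 8 atoms per diamond cubic cell, a³ = Z·M/(N_A·ρ) = 8 × 72.63 / (6.022 × 10²³ × 5.290 g/cm³) = 1.824 × 10^-22 cm³.
a = (1.824 × 10^-22)^(1/3) = 5.671 × 10^-8 cm = 567 pm.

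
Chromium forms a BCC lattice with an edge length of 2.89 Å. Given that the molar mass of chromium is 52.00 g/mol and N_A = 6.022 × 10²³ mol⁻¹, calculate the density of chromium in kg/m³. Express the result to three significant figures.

7150 kg/m³

A BCC unit cell contains Z = 2 atoms.
Cell volume: a³ = (2.89 Å)³ = (2.890 × 10^-8 cm)³ = 2.414 × 10^-23 cm³.
ρ = Z·M/(N_A·a³) = 2 × 52.00 / (6.022 × 10²³ × 2.414 × 10^-23) = 7.155 g/cm³ = 7150 kg/m³.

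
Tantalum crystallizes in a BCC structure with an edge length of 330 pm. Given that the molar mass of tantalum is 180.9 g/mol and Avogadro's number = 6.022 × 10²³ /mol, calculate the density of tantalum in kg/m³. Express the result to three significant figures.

A BCC unit cell contains Z = 2 atoms.
Cell volume: a³ = (330 pm)³ = (3.300 × 10^-8 cm)³ = 3.594 × 10^-23 cm³.
ρ = Z·M/(N_A·a³) = 2 × 180.9 / (6.022 × 10²³ × 3.594 × 10^-23) = 16.72 g/cm³ = 16700 kg/m³.

16700 kg/m³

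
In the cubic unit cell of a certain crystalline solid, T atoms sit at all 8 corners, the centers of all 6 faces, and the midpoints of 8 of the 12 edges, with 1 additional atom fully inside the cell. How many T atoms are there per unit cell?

Corner atoms are shared by 8 cells (1/8 each), face atoms by 2 (1/2 each), edge atoms by 4 (1/4 each), interior atoms are unshared.
Net atoms = 8 × 1/8 + 6 × 1/2 + 8 × 1/4 + 1 = 1 + 3 + 2 + 1 = 7.

7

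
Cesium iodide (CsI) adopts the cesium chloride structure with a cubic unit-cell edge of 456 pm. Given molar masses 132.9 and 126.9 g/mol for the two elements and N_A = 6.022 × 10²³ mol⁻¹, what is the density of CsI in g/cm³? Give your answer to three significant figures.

4.55 g/cm³

The cesium chloride structure contains Z = 1 formula unit per cell; M(CsI) = 132.9 + 126.9 = 259.8 g/mol.
a³ = (4.560 × 10^-8 cm)³ = 9.482 × 10^-23 cm³.
ρ = 1 × 259.8 / (6.022 × 10²³ × 9.482 × 10^-23) = 4.550 g/cm³.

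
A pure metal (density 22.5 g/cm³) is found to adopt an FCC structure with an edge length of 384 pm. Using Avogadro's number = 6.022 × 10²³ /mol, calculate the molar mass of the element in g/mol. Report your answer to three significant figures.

An FCC cell has Z = 4 atoms; a = 3.840 × 10^-8 cm.
M = ρ·N_A·a³/Z = 22.5 × 6.022 × 10²³ × 5.662 × 10^-23 / 4 = 192 g/mol.

192 g/mol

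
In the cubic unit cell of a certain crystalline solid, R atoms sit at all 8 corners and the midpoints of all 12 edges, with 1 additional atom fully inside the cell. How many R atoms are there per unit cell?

5

Corner atoms are shared by 8 cells (1/8 each), edge atoms by 4 (1/4 each), interior atoms are unshared.
Net atoms = 8 × 1/8 + 12 × 1/4 + 1 = 1 + 3 + 1 = 5.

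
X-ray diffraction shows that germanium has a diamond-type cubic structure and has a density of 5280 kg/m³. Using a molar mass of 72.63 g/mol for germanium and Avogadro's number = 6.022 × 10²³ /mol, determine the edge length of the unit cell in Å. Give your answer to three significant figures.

With Z = 8 atoms per diamond cubic cell, a³ = Z·M/(N_A·ρ) = 8 × 72.63 / (6.022 × 10²³ × 5.280 g/cm³) = 1.827 × 10^-22 cm³.
a = (1.827 × 10^-22)^(1/3) = 5.675 × 10^-8 cm = 5.67 Å.

5.67 Å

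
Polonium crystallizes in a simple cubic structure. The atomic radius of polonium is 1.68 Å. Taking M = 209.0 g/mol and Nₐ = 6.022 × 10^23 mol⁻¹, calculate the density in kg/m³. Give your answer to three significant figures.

In a simple cubic lattice, atoms touch along the cell edge, so a = 2r, giving a = 3.360 Å = 3.360 × 10^-8 cm.
With Z = 1, ρ = Z·M/(N_A·a³) = 1 × 209.0 / (6.022 × 10²³ × 3.793 × 10^-23) = 9.149 g/cm³ = 9150 kg/m³.

9150 kg/m³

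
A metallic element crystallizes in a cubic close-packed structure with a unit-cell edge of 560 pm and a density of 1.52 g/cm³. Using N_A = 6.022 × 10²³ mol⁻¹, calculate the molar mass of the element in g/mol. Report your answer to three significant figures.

40.2 g/mol

An FCC cell has Z = 4 atoms; a = 5.600 × 10^-8 cm.
M = ρ·N_A·a³/Z = 1.52 × 6.022 × 10²³ × 1.756 × 10^-22 / 4 = 40.2 g/mol.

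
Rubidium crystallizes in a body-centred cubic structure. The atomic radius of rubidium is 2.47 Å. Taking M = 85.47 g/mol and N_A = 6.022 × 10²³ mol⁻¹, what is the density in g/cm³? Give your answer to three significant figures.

1.53 g/cm³

In a BCC lattice, atoms touch along the body diagonal, so √3·a = 4r, giving a = 5.704 Å = 5.704 × 10^-8 cm.
With Z = 2, ρ = Z·M/(N_A·a³) = 2 × 85.47 / (6.022 × 10²³ × 1.856 × 10^-22) = 1.529 g/cm³.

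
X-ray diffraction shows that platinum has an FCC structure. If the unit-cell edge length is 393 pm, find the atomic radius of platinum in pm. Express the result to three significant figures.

In an FCC lattice, atoms touch along the face diagonal, so √2·a = 4r.
r = √2·a/4 = 1.4142 × 393 / 4 = 139 pm.

139 pm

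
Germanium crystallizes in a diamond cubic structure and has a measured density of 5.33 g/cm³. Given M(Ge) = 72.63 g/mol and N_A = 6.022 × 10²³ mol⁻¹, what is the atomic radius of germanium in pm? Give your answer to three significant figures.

For a diamond cubic cell (Z = 8), a³ = Z·M/(N_A·ρ) = 8 × 72.63 / (6.022 × 10²³ × 5.330) = 1.810 × 10^-22 cm³, so a = 5.657 × 10^-8 cm = 565.7 pm.
Nearest neighbors lie along the body diagonal with √3·a = 8r, so r = 0.2165 × a = 122 pm.

122 pm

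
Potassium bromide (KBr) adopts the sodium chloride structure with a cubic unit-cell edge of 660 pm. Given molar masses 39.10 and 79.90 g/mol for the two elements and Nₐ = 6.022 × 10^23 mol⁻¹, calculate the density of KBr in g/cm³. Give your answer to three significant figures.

The sodium chloride structure contains Z = 4 formula units per cell; M(KBr) = 39.10 + 79.90 = 119.0 g/mol.
a³ = (6.600 × 10^-8 cm)³ = 2.875 × 10^-22 cm³.
ρ = 4 × 119.0 / (6.022 × 10²³ × 2.875 × 10^-22) = 2.749 g/cm³.

2.75 g/cm³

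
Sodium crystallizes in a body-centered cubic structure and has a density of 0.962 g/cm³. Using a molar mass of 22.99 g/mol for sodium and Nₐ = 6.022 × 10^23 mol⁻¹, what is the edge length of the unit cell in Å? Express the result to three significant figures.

With Z = 2 atoms per BCC cell, a³ = Z·M/(N_A·ρ) = 2 × 22.99 / (6.022 × 10²³ × 0.9620 g/cm³) = 7.937 × 10^-23 cm³.
a = (7.937 × 10^-23)^(1/3) = 4.298 × 10^-8 cm = 4.30 Å.

4.30 Å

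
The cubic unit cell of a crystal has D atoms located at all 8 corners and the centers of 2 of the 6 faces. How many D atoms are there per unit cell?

2

Corner atoms are shared by 8 cells (1/8 each), face atoms by 2 (1/2 each).
Net atoms = 8 × 1/8 + 2 × 1/2 = 1 + 1 = 2.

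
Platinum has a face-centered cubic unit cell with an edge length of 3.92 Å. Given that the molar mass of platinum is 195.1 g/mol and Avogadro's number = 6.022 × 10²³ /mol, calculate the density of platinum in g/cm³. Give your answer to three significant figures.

21.5 g/cm³

An FCC unit cell contains Z = 4 atoms.
Cell volume: a³ = (3.92 Å)³ = (3.920 × 10^-8 cm)³ = 6.024 × 10^-23 cm³.
ρ = Z·M/(N_A·a³) = 4 × 195.1 / (6.022 × 10²³ × 6.024 × 10^-23) = 21.51 g/cm³.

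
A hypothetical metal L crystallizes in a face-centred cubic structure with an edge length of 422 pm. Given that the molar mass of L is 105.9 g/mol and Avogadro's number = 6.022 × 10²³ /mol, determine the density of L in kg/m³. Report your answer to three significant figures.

9360 kg/m³

An FCC unit cell contains Z = 4 atoms.
Cell volume: a³ = (422 pm)³ = (4.220 × 10^-8 cm)³ = 7.515 × 10^-23 cm³.
ρ = Z·M/(N_A·a³) = 4 × 105.9 / (6.022 × 10²³ × 7.515 × 10^-23) = 9.360 g/cm³ = 9360 kg/m³.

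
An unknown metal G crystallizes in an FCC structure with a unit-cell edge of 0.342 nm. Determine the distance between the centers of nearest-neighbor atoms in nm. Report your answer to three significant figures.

In an FCC structure, atoms touch along the face diagonal, so √2·a = 4r; the nearest-neighbor distance equals 2r = 0.7071·a.
d = 0.7071 × 0.342 = 0.242 nm.

0.242 nm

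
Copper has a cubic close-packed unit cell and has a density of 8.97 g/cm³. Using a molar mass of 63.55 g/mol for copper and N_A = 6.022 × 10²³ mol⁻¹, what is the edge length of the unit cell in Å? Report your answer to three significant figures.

With Z = 4 atoms per FCC cell, a³ = Z·M/(N_A·ρ) = 4 × 63.55 / (6.022 × 10²³ × 8.970 g/cm³) = 4.706 × 10^-23 cm³.
a = (4.706 × 10^-23)^(1/3) = 3.610 × 10^-8 cm = 3.61 Å.

3.61 Å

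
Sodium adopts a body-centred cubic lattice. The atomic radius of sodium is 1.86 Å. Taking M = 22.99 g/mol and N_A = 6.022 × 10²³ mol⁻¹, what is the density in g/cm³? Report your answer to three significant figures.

In a BCC lattice, atoms touch along the body diagonal, so √3·a = 4r, giving a = 4.295 Å = 4.295 × 10^-8 cm.
With Z = 2, ρ = Z·M/(N_A·a³) = 2 × 22.99 / (6.022 × 10²³ × 7.926 × 10^-23) = 0.9634 g/cm³.

0.963 g/cm³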